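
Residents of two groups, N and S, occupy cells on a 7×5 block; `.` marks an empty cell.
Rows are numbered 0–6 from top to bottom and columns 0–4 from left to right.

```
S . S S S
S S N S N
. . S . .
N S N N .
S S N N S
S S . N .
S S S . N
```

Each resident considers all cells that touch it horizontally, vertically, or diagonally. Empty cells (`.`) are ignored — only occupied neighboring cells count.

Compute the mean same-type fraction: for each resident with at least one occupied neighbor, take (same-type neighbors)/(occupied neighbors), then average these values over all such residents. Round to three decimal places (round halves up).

(0,0)S 2/2
(0,2)S 3/4
(0,3)S 3/5
(0,4)S 2/3
(1,0)S 2/2
(1,1)S 4/5
(1,2)N 0/5
(1,3)S 4/6
(1,4)N 0/3
(2,2)S 3/6
(3,0)N 0/3
(3,1)S 3/6
(3,2)N 3/6
(3,3)N 3/5
(4,0)S 4/5
(4,1)S 4/7
(4,2)N 4/7
(4,3)N 4/5
(4,4)S 0/3
(5,0)S 5/5
(5,1)S 6/7
(5,3)N 3/5
(6,0)S 3/3
(6,1)S 4/4
(6,2)S 2/3
(6,4)N 1/1
Sum over 26 residents: 2/2 + 3/4 + 3/5 + 2/3 + 2/2 + 4/5 + 0/5 + 4/6 + 0/3 + 3/6 + 0/3 + 3/6 + 3/6 + 3/5 + 4/5 + 4/7 + 4/7 + 4/5 + 0/3 + 5/5 + 6/7 + 3/5 + 3/3 + 4/4 + 2/3 + 1/1 = 329/20; mean = 329/20 ÷ 26 = 329/520 = 0.632692… → 0.633.

0.633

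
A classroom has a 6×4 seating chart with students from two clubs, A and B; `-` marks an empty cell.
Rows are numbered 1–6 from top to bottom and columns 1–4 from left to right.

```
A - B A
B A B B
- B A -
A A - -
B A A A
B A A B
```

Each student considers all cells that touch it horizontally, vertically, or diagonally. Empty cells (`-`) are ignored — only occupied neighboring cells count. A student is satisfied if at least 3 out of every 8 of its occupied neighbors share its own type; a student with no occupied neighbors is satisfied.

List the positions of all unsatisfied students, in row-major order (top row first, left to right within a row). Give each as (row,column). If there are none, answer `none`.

Row 1: (1,1)A 1/2 satisfied · (1,3)B 2/4 satisfied · (1,4)A 0/3 not
Row 2: (2,1)B 1/3 not · (2,2)A 2/6 not · (2,3)B 3/6 satisfied · (2,4)B 2/4 satisfied
Row 3: (3,2)B 2/6 not · (3,3)A 2/5 satisfied
Row 4: (4,1)A 2/4 satisfied · (4,2)A 4/6 satisfied
Row 5: (5,1)B 1/5 not · (5,2)A 5/7 satisfied · (5,3)A 5/6 satisfied · (5,4)A 2/3 satisfied
Row 6: (6,1)B 1/3 not · (6,2)A 3/5 satisfied · (6,3)A 4/5 satisfied · (6,4)B 0/3 not

(1,4), (2,1), (2,2), (3,2), (5,1), (6,1), (6,4)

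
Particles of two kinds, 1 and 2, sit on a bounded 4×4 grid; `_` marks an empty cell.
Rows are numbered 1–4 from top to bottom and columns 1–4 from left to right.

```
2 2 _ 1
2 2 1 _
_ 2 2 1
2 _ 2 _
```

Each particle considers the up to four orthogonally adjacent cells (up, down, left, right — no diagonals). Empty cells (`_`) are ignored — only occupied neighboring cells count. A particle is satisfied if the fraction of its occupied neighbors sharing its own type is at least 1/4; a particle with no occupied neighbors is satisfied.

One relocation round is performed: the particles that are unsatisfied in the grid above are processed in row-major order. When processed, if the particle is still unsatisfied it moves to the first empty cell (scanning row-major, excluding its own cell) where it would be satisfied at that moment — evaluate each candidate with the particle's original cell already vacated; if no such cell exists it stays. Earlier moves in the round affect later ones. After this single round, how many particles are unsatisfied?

Initially unsatisfied (in order): (2,3), (3,4).
  (2,3) → (1,3).
  (3,4) → (2,3).
Resulting grid:
2 2 1 1
2 2 1 _
_ 2 2 _
2 _ 2 _
All satisfied now.

0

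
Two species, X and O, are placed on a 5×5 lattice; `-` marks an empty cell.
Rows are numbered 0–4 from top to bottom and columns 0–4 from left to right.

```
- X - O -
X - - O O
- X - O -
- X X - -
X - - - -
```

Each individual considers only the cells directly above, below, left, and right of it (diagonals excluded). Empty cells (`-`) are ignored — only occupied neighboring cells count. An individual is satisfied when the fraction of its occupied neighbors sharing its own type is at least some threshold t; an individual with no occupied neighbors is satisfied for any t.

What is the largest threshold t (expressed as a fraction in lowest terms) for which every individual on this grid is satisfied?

Row 0: (0,1)X — no occupied neighbors · (0,3)O 1/1
Row 1: (1,0)X — no occupied neighbors · (1,3)O 3/3 · (1,4)O 1/1
Row 2: (2,1)X 1/1 · (2,3)O 1/1
Row 3: (3,1)X 2/2 · (3,2)X 1/1
Row 4: (4,0)X — no occupied neighbors
The smallest same-type fraction is 1/1 at (0,3), which reduces to 1/1. Any threshold above that leaves this individual unsatisfied.

1/1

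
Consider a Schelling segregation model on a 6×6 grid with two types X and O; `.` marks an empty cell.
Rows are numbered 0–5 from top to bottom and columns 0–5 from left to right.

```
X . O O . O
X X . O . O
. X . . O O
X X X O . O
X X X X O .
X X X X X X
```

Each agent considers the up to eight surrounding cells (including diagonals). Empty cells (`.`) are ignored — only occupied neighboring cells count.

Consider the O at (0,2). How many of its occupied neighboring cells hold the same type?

Occupied neighbors of (0,2): (0,3)=O, (1,1)=X, (1,3)=O.
Same type (O): 2 of 3.

2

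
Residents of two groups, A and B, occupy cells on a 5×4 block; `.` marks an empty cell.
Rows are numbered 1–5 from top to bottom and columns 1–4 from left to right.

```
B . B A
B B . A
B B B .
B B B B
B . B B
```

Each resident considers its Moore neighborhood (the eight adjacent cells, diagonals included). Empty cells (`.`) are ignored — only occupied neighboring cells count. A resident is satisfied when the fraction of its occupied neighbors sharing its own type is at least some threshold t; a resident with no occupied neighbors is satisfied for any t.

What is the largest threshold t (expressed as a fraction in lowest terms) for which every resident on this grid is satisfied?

Row 1: (1,1)B 2/2 · (1,3)B 1/3 · (1,4)A 1/2
Row 2: (2,1)B 4/4 · (2,2)B 6/6 · (2,4)A 1/3
Row 3: (3,1)B 5/5 · (3,2)B 7/7 · (3,3)B 5/6
Row 4: (4,1)B 4/4 · (4,2)B 7/7 · (4,3)B 6/6 · (4,4)B 4/4
Row 5: (5,1)B 2/2 · (5,3)B 4/4 · (5,4)B 3/3
The smallest same-type fraction is 1/3 at (1,3), which reduces to 1/3. Any threshold above that leaves this resident unsatisfied.

1/3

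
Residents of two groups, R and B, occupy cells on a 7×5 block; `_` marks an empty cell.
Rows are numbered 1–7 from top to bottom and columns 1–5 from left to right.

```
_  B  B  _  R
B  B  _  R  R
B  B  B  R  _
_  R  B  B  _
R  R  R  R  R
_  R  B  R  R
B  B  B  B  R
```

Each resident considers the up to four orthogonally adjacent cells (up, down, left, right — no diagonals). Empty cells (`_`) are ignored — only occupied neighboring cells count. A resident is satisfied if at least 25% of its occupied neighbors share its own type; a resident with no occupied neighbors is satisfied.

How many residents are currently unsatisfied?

(1,2)B 2/2 satisfied
(1,3)B 1/1 satisfied
(1,5)R 1/1 satisfied
(2,1)B 2/2 satisfied
(2,2)B 3/3 satisfied
(2,4)R 2/2 satisfied
(2,5)R 2/2 satisfied
(3,1)B 2/2 satisfied
(3,2)B 3/4 satisfied
(3,3)B 2/3 satisfied
(3,4)R 1/3 satisfied
(4,2)R 1/3 satisfied
(4,3)B 2/4 satisfied
(4,4)B 1/3 satisfied
(5,1)R 1/1 satisfied
(5,2)R 4/4 satisfied
(5,3)R 2/4 satisfied
(5,4)R 3/4 satisfied
(5,5)R 2/2 satisfied
(6,2)R 1/3 satisfied
(6,3)B 1/4 satisfied
(6,4)R 2/4 satisfied
(6,5)R 3/3 satisfied
(7,1)B 1/1 satisfied
(7,2)B 2/3 satisfied
(7,3)B 3/3 satisfied
(7,4)B 1/3 satisfied
(7,5)R 1/2 satisfied
Every one meets the threshold.

0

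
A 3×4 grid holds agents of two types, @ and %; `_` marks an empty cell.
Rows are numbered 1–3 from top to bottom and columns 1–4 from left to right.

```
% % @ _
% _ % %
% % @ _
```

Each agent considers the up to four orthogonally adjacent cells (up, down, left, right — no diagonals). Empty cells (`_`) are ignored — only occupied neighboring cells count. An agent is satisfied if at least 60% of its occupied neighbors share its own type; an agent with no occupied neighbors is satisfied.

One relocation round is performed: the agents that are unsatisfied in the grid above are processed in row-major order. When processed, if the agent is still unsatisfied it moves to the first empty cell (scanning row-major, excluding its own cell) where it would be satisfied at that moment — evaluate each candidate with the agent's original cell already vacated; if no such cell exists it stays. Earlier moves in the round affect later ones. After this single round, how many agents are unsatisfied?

2

Initially unsatisfied (in order): (1,2), (1,3), (2,3), (3,2), (3,3).
  (1,2) → (2,2).
  (1,3): no empty cell satisfies it; stays.
  (2,3) → (1,2).
  (3,2): now satisfied by earlier moves; stays.
  (3,3): no empty cell satisfies it; stays.
Resulting grid:
% % @ _
% % _ %
% % @ _
Unsatisfied now: (1,3), (3,3).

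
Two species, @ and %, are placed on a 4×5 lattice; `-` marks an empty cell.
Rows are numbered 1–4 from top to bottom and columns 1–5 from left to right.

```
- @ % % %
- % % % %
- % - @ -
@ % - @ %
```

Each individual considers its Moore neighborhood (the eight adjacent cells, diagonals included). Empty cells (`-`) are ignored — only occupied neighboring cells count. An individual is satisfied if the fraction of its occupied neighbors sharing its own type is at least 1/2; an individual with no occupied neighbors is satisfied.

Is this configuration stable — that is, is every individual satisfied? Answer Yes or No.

No

Row 1: (1,2)@ 0/3 ✗ · (1,3)% 4/5 ✓ · (1,4)% 5/5 ✓ · (1,5)% 3/3 ✓
Row 2: (2,2)% 3/4 ✓ · (2,3)% 5/7 ✓ · (2,4)% 5/6 ✓ · (2,5)% 3/4 ✓
Row 3: (3,2)% 3/4 ✓ · (3,4)@ 1/5 ✗
Row 4: (4,1)@ 0/2 ✗ · (4,2)% 1/2 ✓ · (4,4)@ 1/2 ✓ · (4,5)% 0/2 ✗
For instance (1,2) has only 0/3 same-type neighbors, below 1/2.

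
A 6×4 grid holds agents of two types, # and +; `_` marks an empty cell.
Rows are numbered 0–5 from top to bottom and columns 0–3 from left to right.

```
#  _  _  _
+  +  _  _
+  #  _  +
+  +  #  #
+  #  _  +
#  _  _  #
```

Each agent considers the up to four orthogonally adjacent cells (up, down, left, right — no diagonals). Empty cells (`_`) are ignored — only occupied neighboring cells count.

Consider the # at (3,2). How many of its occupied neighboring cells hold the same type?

1

Occupied neighbors of (3,2): (3,1)=+, (3,3)=#.
Same type (#): 1 of 2.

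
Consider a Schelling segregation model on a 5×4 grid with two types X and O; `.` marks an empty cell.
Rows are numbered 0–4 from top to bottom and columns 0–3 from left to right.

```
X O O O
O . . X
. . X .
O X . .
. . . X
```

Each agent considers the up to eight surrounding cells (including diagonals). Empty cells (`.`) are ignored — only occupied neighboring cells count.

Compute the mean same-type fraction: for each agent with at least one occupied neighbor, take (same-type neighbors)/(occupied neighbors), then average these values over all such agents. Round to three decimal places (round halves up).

(0,0)X 0/2
(0,1)O 2/3
(0,2)O 2/3
(0,3)O 1/2
(1,0)O 1/2
(1,3)X 1/3
(2,2)X 2/2
(3,0)O 0/1
(3,1)X 1/2
(4,3)X — no occupied neighbors
Sum over 9 agents: 0/2 + 2/3 + 2/3 + 1/2 + 1/2 + 1/3 + 2/2 + 0/1 + 1/2 = 25/6; mean = 25/6 ÷ 9 = 25/54 = 0.462962… → 0.463.

0.463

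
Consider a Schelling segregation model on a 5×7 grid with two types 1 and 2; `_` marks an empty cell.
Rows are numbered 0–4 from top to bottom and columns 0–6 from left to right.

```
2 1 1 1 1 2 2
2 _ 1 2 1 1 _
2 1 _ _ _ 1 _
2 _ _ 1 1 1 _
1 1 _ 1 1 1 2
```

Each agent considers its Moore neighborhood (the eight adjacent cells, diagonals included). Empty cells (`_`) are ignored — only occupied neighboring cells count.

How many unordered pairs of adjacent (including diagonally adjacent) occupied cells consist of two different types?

18

Scan each occupied cell's neighbors to the right and below (and the two forward diagonals) so each pair is counted once.
From row 0: 9 unlike of 20 pairs (running 9/20).
From row 1: 3 unlike of 8 pairs (running 12/28).
From row 2: 2 unlike of 5 pairs (running 14/33).
From row 3: 3 unlike of 12 pairs (running 17/45).
From row 4: 1 unlike of 4 pairs (running 18/49).
Total adjacent occupied pairs: 49; unlike-type pairs: 18.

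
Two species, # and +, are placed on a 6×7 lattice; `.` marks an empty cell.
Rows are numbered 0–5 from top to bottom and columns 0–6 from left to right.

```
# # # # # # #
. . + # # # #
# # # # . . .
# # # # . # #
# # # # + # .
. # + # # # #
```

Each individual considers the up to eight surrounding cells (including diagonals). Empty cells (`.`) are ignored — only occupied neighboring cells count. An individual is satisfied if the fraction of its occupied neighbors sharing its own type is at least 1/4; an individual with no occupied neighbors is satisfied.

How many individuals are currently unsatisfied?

(0,0)# 1/1 satisfied
(0,1)# 2/3 satisfied
(0,2)# 3/4 satisfied
(0,3)# 4/5 satisfied
(0,4)# 5/5 satisfied
(0,5)# 5/5 satisfied
(0,6)# 3/3 satisfied
(1,2)+ 0/7 not
(1,3)# 6/7 satisfied
(1,4)# 6/6 satisfied
(1,5)# 5/5 satisfied
(1,6)# 3/3 satisfied
(2,0)# 3/3 satisfied
(2,1)# 5/6 satisfied
(2,2)# 6/7 satisfied
(2,3)# 5/6 satisfied
(3,0)# 5/5 satisfied
(3,1)# 8/8 satisfied
(3,2)# 8/8 satisfied
(3,3)# 5/6 satisfied
(3,5)# 2/3 satisfied
(3,6)# 2/2 satisfied
(4,0)# 4/4 satisfied
(4,1)# 6/7 satisfied
(4,2)# 7/8 satisfied
(4,3)# 5/7 satisfied
(4,4)+ 0/7 not
(4,5)# 5/6 satisfied
(5,1)# 3/4 satisfied
(5,2)+ 0/5 not
(5,3)# 3/5 satisfied
(5,4)# 4/5 satisfied
(5,5)# 3/4 satisfied
(5,6)# 2/2 satisfied
Unsatisfied: (1,2), (4,4), (5,2) — 3 in total.

3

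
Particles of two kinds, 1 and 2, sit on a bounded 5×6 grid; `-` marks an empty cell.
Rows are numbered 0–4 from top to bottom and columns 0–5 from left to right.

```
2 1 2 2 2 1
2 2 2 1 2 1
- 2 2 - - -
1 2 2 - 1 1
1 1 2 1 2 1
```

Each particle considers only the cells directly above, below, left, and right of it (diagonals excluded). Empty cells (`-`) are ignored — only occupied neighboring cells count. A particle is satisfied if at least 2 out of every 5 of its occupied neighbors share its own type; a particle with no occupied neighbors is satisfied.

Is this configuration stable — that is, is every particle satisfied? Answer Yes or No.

No

Row 0: (0,0)2 1/2 ✓ · (0,1)1 0/3 ✗ · (0,2)2 2/3 ✓ · (0,3)2 2/3 ✓ · (0,4)2 2/3 ✓ · (0,5)1 1/2 ✓
Row 1: (1,0)2 2/2 ✓ · (1,1)2 3/4 ✓ · (1,2)2 3/4 ✓ · (1,3)1 0/3 ✗ · (1,4)2 1/3 ✗ · (1,5)1 1/2 ✓
Row 2: (2,1)2 3/3 ✓ · (2,2)2 3/3 ✓
Row 3: (3,0)1 1/2 ✓ · (3,1)2 2/4 ✓ · (3,2)2 3/3 ✓ · (3,4)1 1/2 ✓ · (3,5)1 2/2 ✓
Row 4: (4,0)1 2/2 ✓ · (4,1)1 1/3 ✗ · (4,2)2 1/3 ✗ · (4,3)1 0/2 ✗ · (4,4)2 0/3 ✗ · (4,5)1 1/2 ✓
For instance (0,1) has only 0/3 same-type neighbors, below 2/5.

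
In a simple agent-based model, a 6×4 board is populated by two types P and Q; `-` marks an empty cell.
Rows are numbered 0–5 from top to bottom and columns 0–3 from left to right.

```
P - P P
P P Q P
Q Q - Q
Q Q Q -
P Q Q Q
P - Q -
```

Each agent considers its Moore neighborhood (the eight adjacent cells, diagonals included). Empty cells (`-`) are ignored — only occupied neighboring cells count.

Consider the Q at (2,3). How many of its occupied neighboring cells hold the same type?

2

Occupied neighbors of (2,3): (1,2)=Q, (1,3)=P, (3,2)=Q.
Same type (Q): 2 of 3.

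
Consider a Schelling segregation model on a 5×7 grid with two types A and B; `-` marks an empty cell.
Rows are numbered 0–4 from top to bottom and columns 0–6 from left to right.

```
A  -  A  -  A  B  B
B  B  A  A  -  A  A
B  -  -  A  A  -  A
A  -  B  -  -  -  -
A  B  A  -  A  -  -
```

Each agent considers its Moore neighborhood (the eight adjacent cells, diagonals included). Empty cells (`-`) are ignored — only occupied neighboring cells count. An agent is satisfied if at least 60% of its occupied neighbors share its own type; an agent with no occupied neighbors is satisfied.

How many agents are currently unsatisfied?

(0,0)A 0/2 unhappy
(0,2)A 2/3 ok
(0,4)A 2/3 ok
(0,5)B 1/4 unhappy
(0,6)B 1/3 unhappy
(1,0)B 2/3 ok
(1,1)B 2/5 unhappy
(1,2)A 3/4 ok
(1,3)A 5/5 ok
(1,5)A 4/6 ok
(1,6)A 2/4 unhappy
(2,0)B 2/3 ok
(2,3)A 3/4 ok
(2,4)A 3/3 ok
(2,6)A 2/2 ok
(3,0)A 1/3 unhappy
(3,2)B 1/3 unhappy
(4,0)A 1/2 unhappy
(4,1)B 1/4 unhappy
(4,2)A 0/2 unhappy
(4,4)A 0/0 ok
Unsatisfied: (0,0), (0,5), (0,6), (1,1), (1,6), (3,0), (3,2), (4,0), (4,1), (4,2) — 10 in total.

10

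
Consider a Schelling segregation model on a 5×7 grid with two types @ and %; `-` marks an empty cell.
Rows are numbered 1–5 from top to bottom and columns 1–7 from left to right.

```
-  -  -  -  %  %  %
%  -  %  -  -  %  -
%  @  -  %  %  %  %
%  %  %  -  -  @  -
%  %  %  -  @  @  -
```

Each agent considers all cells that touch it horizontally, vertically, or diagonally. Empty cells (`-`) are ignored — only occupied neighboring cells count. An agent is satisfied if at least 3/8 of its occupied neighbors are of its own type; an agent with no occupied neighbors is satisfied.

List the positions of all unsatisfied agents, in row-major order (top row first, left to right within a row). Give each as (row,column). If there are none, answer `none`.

Row 1: (1,5)% 2/2 satisfied · (1,6)% 3/3 satisfied · (1,7)% 2/2 satisfied
Row 2: (2,1)% 1/2 satisfied · (2,3)% 1/2 satisfied · (2,6)% 6/6 satisfied
Row 3: (3,1)% 3/4 satisfied · (3,2)@ 0/6 not · (3,4)% 3/3 satisfied · (3,5)% 3/4 satisfied · (3,6)% 3/4 satisfied · (3,7)% 2/3 satisfied
Row 4: (4,1)% 4/5 satisfied · (4,2)% 6/7 satisfied · (4,3)% 4/5 satisfied · (4,6)@ 2/5 satisfied
Row 5: (5,1)% 3/3 satisfied · (5,2)% 5/5 satisfied · (5,3)% 3/3 satisfied · (5,5)@ 2/2 satisfied · (5,6)@ 2/2 satisfied

(3,2)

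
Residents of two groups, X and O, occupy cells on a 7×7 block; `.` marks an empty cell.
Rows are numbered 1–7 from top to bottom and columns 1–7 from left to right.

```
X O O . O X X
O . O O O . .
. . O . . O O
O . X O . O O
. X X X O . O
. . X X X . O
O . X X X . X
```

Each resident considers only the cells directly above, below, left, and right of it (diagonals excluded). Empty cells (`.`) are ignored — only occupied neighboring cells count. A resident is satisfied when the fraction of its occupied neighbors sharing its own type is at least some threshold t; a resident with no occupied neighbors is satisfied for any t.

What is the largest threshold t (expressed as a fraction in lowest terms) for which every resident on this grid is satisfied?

0/1

Row 1: (1,1)X 0/2 · (1,2)O 1/2 · (1,3)O 2/2 · (1,5)O 1/2 · (1,6)X 1/2 · (1,7)X 1/1
Row 2: (2,1)O 0/1 · (2,3)O 3/3 · (2,4)O 2/2 · (2,5)O 2/2
Row 3: (3,3)O 1/2 · (3,6)O 2/2 · (3,7)O 2/2
Row 4: (4,1)O — no occupied neighbors · (4,3)X 1/3 · (4,4)O 0/2 · (4,6)O 2/2 · (4,7)O 3/3
Row 5: (5,2)X 1/1 · (5,3)X 4/4 · (5,4)X 2/4 · (5,5)O 0/2 · (5,7)O 2/2
Row 6: (6,3)X 3/3 · (6,4)X 4/4 · (6,5)X 2/3 · (6,7)O 1/2
Row 7: (7,1)O — no occupied neighbors · (7,3)X 2/2 · (7,4)X 3/3 · (7,5)X 2/2 · (7,7)X 0/1
The smallest same-type fraction is 0/2 at (1,1), which reduces to 0/1. Any threshold above that leaves this resident unsatisfied.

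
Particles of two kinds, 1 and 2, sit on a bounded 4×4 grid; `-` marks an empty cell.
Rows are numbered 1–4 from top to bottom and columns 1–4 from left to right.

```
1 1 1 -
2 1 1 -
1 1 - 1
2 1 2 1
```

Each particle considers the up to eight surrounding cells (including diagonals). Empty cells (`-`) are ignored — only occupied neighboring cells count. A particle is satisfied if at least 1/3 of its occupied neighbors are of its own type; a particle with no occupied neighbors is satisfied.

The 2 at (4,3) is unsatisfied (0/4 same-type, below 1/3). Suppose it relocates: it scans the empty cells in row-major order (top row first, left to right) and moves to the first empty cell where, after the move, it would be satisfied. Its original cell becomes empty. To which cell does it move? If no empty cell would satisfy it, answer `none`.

Vacating (4,3). Empty cells in order:
  (1,4): 0/2 same-type → still unsatisfied.
  (2,4): 0/3 same-type → still unsatisfied.
  (3,3): 0/6 same-type → still unsatisfied.

none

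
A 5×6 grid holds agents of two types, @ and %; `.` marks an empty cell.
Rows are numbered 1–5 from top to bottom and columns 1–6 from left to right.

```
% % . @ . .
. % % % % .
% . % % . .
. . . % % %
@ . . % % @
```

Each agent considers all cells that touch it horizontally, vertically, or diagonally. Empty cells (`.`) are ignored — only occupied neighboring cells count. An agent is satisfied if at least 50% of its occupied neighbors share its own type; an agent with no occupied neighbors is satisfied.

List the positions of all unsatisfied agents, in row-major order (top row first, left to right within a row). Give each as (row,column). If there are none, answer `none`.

Row 1: (1,1)% 2/2 ok · (1,2)% 3/3 ok · (1,4)@ 0/3 unhappy
Row 2: (2,2)% 5/5 ok · (2,3)% 5/6 ok · (2,4)% 4/5 ok · (2,5)% 2/3 ok
Row 3: (3,1)% 1/1 ok · (3,3)% 5/5 ok · (3,4)% 6/6 ok
Row 4: (4,4)% 5/5 ok · (4,5)% 5/6 ok · (4,6)% 2/3 ok
Row 5: (5,1)@ 0/0 ok · (5,4)% 3/3 ok · (5,5)% 4/5 ok · (5,6)@ 0/3 unhappy

(1,4), (5,6)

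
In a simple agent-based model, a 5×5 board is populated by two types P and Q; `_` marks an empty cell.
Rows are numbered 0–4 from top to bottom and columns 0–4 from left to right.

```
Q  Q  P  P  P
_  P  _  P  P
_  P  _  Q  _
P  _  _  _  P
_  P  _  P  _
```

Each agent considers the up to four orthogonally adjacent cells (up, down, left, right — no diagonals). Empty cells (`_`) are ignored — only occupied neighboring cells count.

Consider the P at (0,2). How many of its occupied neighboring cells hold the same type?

Occupied neighbors of (0,2): (0,1)=Q, (0,3)=P.
Same type (P): 1 of 2.

1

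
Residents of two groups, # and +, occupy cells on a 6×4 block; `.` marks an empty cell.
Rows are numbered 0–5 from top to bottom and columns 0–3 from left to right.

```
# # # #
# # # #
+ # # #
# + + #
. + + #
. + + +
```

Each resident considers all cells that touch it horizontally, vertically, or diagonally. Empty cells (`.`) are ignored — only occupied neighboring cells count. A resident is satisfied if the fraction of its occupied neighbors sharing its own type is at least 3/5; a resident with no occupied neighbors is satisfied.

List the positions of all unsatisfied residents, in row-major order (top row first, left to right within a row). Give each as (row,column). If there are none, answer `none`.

(2,0), (3,0), (3,1), (3,2), (4,3)

(0,0)# 3/3 satisfied
(0,1)# 5/5 satisfied
(0,2)# 5/5 satisfied
(0,3)# 3/3 satisfied
(1,0)# 4/5 satisfied
(1,1)# 7/8 satisfied
(1,2)# 8/8 satisfied
(1,3)# 5/5 satisfied
(2,0)+ 1/5 not
(2,1)# 5/8 satisfied
(2,2)# 6/8 satisfied
(2,3)# 4/5 satisfied
(3,0)# 1/4 not
(3,1)+ 4/7 not
(3,2)+ 3/8 not
(3,3)# 3/5 satisfied
(4,1)+ 5/6 satisfied
(4,2)+ 6/8 satisfied
(4,3)# 1/5 not
(5,1)+ 3/3 satisfied
(5,2)+ 4/5 satisfied
(5,3)+ 2/3 satisfied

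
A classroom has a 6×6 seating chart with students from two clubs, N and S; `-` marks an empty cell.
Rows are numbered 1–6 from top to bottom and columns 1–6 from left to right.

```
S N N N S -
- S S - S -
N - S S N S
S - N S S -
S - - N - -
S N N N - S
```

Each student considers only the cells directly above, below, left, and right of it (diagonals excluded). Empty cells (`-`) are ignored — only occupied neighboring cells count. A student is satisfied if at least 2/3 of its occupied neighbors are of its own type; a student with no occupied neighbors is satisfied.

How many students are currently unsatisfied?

16

Row 1: (1,1)S 0/1 not · (1,2)N 1/3 not · (1,3)N 2/3 satisfied · (1,4)N 1/2 not · (1,5)S 1/2 not
Row 2: (2,2)S 1/2 not · (2,3)S 2/3 satisfied · (2,5)S 1/2 not
Row 3: (3,1)N 0/1 not · (3,3)S 2/3 satisfied · (3,4)S 2/3 satisfied · (3,5)N 0/4 not · (3,6)S 0/1 not
Row 4: (4,1)S 1/2 not · (4,3)N 0/2 not · (4,4)S 2/4 not · (4,5)S 1/2 not
Row 5: (5,1)S 2/2 satisfied · (5,4)N 1/2 not
Row 6: (6,1)S 1/2 not · (6,2)N 1/2 not · (6,3)N 2/2 satisfied · (6,4)N 2/2 satisfied · (6,6)S 0/0 satisfied
Unsatisfied: (1,1), (1,2), (1,4), (1,5), (2,2), (2,5), (3,1), (3,5), (3,6), (4,1), (4,3), (4,4), (4,5), (5,4), (6,1), (6,2) — 16 in total.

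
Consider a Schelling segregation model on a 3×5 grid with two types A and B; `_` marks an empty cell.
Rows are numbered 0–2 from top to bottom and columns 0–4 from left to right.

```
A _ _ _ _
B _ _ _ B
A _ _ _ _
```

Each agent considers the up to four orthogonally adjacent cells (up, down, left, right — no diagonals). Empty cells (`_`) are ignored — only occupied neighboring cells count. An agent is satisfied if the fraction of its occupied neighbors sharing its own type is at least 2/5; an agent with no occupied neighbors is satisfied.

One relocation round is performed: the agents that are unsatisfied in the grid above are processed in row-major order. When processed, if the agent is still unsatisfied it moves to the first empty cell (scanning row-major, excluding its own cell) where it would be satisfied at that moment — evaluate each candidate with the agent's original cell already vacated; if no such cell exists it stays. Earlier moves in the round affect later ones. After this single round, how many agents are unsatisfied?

0

Initially unsatisfied (in order): (0,0), (1,0), (2,0).
  (0,0) → (0,1).
  (1,0) → (0,3).
  (2,0): now satisfied by earlier moves; stays.
Resulting grid:
_ A _ B _
_ _ _ _ B
A _ _ _ _
All satisfied now.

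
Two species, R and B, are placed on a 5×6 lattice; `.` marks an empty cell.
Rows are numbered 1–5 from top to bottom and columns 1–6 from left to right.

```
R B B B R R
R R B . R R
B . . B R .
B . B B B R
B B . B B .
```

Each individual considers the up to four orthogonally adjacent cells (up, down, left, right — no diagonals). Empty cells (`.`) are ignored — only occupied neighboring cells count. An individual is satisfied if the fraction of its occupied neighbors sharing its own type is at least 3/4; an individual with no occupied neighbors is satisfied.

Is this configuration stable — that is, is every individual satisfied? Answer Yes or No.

No

(1,1)R 1/2 ✗
(1,2)B 1/3 ✗
(1,3)B 3/3 ✓
(1,4)B 1/2 ✗
(1,5)R 2/3 ✗
(1,6)R 2/2 ✓
(2,1)R 2/3 ✗
(2,2)R 1/3 ✗
(2,3)B 1/2 ✗
(2,5)R 3/3 ✓
(2,6)R 2/2 ✓
(3,1)B 1/2 ✗
(3,4)B 1/2 ✗
(3,5)R 1/3 ✗
(4,1)B 2/2 ✓
(4,3)B 1/1 ✓
(4,4)B 4/4 ✓
(4,5)B 2/4 ✗
(4,6)R 0/1 ✗
(5,1)B 2/2 ✓
(5,2)B 1/1 ✓
(5,4)B 2/2 ✓
(5,5)B 2/2 ✓
For instance (1,1) has only 1/2 same-type neighbors, below 3/4.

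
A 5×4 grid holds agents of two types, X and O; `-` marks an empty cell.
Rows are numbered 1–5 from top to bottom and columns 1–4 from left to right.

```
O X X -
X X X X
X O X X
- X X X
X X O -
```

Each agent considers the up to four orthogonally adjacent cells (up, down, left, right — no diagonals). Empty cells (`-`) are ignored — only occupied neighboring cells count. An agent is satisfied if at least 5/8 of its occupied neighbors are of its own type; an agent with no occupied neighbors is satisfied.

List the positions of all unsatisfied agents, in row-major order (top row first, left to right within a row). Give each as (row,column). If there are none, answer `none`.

(1,1)O 0/2 unhappy
(1,2)X 2/3 ok
(1,3)X 2/2 ok
(2,1)X 2/3 ok
(2,2)X 3/4 ok
(2,3)X 4/4 ok
(2,4)X 2/2 ok
(3,1)X 1/2 unhappy
(3,2)O 0/4 unhappy
(3,3)X 3/4 ok
(3,4)X 3/3 ok
(4,2)X 2/3 ok
(4,3)X 3/4 ok
(4,4)X 2/2 ok
(5,1)X 1/1 ok
(5,2)X 2/3 ok
(5,3)O 0/2 unhappy

(1,1), (3,1), (3,2), (5,3)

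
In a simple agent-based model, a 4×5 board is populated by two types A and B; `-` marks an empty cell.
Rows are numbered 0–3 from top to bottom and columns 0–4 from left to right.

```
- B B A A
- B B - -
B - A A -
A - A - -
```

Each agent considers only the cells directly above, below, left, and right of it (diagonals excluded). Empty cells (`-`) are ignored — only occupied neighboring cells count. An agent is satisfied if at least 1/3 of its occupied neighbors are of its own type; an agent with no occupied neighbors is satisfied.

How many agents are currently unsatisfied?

(0,1)B 2/2 ✓
(0,2)B 2/3 ✓
(0,3)A 1/2 ✓
(0,4)A 1/1 ✓
(1,1)B 2/2 ✓
(1,2)B 2/3 ✓
(2,0)B 0/1 ✗
(2,2)A 2/3 ✓
(2,3)A 1/1 ✓
(3,0)A 0/1 ✗
(3,2)A 1/1 ✓
Unsatisfied: (2,0), (3,0) — 2 in total.

2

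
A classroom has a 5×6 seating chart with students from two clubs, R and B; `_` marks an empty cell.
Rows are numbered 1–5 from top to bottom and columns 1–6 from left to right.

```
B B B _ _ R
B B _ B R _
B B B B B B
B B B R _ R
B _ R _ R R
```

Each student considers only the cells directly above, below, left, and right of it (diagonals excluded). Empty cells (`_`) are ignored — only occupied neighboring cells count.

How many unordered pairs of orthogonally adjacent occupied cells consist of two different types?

Scan each occupied cell's neighbors to the right and below so each pair is counted once.
Row 1: B(1,1)–B(1,2)= B(1,1)–B(2,1)= B(1,2)–B(1,3)= B(1,2)–B(2,2)=  → 0/4 unlike.
Row 2: B(2,1)–B(2,2)= B(2,1)–B(3,1)= B(2,2)–B(3,2)= B(2,4)–R(2,5)≠ B(2,4)–B(3,4)= R(2,5)–B(3,5)≠  → 2/6 unlike.
Row 3: B(3,1)–B(3,2)= B(3,1)–B(4,1)= B(3,2)–B(3,3)= B(3,2)–B(4,2)= B(3,3)–B(3,4)= B(3,3)–B(4,3)= B(3,4)–B(3,5)= B(3,4)–R(4,4)≠ B(3,5)–B(3,6)= B(3,6)–R(4,6)≠  → 2/10 unlike.
Row 4: B(4,1)–B(4,2)= B(4,1)–B(5,1)= B(4,2)–B(4,3)= B(4,3)–R(4,4)≠ B(4,3)–R(5,3)≠ R(4,6)–R(5,6)=  → 2/6 unlike.
Row 5: R(5,5)–R(5,6)=  → 0/1 unlike.
Total adjacent occupied pairs: 27; unlike-type pairs: 6.

6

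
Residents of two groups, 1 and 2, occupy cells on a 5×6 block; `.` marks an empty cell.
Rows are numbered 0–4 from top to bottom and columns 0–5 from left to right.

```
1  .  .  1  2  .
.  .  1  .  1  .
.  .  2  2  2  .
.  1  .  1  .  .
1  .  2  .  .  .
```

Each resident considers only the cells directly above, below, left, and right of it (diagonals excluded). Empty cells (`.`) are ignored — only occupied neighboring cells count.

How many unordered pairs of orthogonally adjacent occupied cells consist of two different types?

Scan each occupied cell's neighbors to the right and below so each pair is counted once.
From row 0: 2 unlike of 2 pairs (running 2/2).
From row 1: 2 unlike of 2 pairs (running 4/4).
From row 2: 1 unlike of 3 pairs (running 5/7).
Total adjacent occupied pairs: 7; unlike-type pairs: 5.

5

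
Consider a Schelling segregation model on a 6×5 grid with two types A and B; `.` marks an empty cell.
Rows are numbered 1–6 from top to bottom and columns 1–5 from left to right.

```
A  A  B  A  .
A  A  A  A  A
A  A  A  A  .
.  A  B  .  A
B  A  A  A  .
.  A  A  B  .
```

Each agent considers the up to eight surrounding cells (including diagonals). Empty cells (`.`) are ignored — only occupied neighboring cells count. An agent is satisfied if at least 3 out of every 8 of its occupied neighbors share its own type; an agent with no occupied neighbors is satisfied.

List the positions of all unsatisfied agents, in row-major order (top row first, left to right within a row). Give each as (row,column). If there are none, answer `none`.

Row 1: (1,1)A 3/3 ✓ · (1,2)A 4/5 ✓ · (1,3)B 0/5 ✗ · (1,4)A 3/4 ✓
Row 2: (2,1)A 5/5 ✓ · (2,2)A 7/8 ✓ · (2,3)A 7/8 ✓ · (2,4)A 5/6 ✓ · (2,5)A 3/3 ✓
Row 3: (3,1)A 4/4 ✓ · (3,2)A 6/7 ✓ · (3,3)A 6/7 ✓ · (3,4)A 5/6 ✓
Row 4: (4,2)A 5/7 ✓ · (4,3)B 0/7 ✗ · (4,5)A 2/2 ✓
Row 5: (5,1)B 0/3 ✗ · (5,2)A 4/6 ✓ · (5,3)A 5/7 ✓ · (5,4)A 3/5 ✓
Row 6: (6,2)A 3/4 ✓ · (6,3)A 4/5 ✓ · (6,4)B 0/3 ✗

(1,3), (4,3), (5,1), (6,4)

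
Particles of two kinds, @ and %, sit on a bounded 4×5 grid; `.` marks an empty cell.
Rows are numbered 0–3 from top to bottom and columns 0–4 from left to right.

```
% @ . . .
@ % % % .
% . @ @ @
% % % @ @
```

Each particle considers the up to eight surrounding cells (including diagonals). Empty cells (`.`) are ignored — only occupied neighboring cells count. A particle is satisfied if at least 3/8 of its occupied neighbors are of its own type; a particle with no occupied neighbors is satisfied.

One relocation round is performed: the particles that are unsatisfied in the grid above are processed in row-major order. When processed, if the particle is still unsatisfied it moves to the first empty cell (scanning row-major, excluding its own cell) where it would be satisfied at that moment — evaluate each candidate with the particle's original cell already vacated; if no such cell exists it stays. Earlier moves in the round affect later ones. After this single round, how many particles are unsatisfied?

Initially unsatisfied (in order): (0,0), (0,1), (1,0), (1,3), (2,2), (3,2).
  (0,0) → (0,2).
  (0,1) → (0,0).
  (1,0) → (1,4).
  (1,3) → (0,1).
  (2,2) → (0,4).
  (3,2) → (0,3).
Resulting grid:
@ % % % @
. % % . @
% . . @ @
% % . @ @
Unsatisfied now: (0,0).

1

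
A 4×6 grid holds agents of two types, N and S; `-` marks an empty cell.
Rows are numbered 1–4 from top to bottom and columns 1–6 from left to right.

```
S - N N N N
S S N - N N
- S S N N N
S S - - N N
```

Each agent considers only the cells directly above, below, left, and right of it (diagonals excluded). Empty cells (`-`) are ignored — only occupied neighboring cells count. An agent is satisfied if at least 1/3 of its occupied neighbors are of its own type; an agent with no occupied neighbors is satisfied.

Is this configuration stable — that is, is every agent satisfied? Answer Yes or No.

Yes

Row 1: (1,1)S 1/1 ✓ · (1,3)N 2/2 ✓ · (1,4)N 2/2 ✓ · (1,5)N 3/3 ✓ · (1,6)N 2/2 ✓
Row 2: (2,1)S 2/2 ✓ · (2,2)S 2/3 ✓ · (2,3)N 1/3 ✓ · (2,5)N 3/3 ✓ · (2,6)N 3/3 ✓
Row 3: (3,2)S 3/3 ✓ · (3,3)S 1/3 ✓ · (3,4)N 1/2 ✓ · (3,5)N 4/4 ✓ · (3,6)N 3/3 ✓
Row 4: (4,1)S 1/1 ✓ · (4,2)S 2/2 ✓ · (4,5)N 2/2 ✓ · (4,6)N 2/2 ✓
All meet the threshold, so the configuration is stable.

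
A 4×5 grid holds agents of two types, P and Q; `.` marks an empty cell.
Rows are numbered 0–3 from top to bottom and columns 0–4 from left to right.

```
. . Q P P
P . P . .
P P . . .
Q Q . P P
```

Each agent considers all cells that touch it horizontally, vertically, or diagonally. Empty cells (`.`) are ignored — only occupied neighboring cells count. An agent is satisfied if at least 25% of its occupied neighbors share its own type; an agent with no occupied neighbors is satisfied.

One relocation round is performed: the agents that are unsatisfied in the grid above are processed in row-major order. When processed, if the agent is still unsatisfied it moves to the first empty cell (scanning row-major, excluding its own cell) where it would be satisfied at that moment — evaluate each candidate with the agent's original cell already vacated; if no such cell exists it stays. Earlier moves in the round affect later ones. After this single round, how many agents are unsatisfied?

0

Initially unsatisfied (in order): (0,2).
  (0,2) → (2,2).
Resulting grid:
. . . P P
P . P . .
P P Q . .
Q Q . P P
All satisfied now.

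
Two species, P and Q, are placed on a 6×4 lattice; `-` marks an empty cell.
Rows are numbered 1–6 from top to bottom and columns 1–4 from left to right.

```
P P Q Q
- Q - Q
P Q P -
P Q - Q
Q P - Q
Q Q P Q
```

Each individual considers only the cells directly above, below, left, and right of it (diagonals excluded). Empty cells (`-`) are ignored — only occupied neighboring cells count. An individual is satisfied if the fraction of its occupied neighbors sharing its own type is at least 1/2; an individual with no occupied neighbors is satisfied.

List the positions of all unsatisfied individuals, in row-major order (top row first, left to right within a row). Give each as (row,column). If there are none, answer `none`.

(1,2), (3,3), (4,1), (4,2), (5,1), (5,2), (6,2), (6,3)

Row 1: (1,1)P 1/1 satisfied · (1,2)P 1/3 not · (1,3)Q 1/2 satisfied · (1,4)Q 2/2 satisfied
Row 2: (2,2)Q 1/2 satisfied · (2,4)Q 1/1 satisfied
Row 3: (3,1)P 1/2 satisfied · (3,2)Q 2/4 satisfied · (3,3)P 0/1 not
Row 4: (4,1)P 1/3 not · (4,2)Q 1/3 not · (4,4)Q 1/1 satisfied
Row 5: (5,1)Q 1/3 not · (5,2)P 0/3 not · (5,4)Q 2/2 satisfied
Row 6: (6,1)Q 2/2 satisfied · (6,2)Q 1/3 not · (6,3)P 0/2 not · (6,4)Q 1/2 satisfied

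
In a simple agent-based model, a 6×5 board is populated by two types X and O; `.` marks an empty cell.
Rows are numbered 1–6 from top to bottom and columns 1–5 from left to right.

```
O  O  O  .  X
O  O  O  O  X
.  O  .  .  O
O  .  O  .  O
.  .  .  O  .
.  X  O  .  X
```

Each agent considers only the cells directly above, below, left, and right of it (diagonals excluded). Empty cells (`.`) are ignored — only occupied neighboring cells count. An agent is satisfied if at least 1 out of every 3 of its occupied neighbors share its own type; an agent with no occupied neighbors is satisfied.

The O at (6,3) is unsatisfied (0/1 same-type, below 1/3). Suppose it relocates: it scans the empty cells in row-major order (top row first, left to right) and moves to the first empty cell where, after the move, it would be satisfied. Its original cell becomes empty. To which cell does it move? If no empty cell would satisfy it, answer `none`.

(1,4)

Vacating (6,3). Empty cells in order:
  (1,4): 2/3 same-type → satisfied — stop here.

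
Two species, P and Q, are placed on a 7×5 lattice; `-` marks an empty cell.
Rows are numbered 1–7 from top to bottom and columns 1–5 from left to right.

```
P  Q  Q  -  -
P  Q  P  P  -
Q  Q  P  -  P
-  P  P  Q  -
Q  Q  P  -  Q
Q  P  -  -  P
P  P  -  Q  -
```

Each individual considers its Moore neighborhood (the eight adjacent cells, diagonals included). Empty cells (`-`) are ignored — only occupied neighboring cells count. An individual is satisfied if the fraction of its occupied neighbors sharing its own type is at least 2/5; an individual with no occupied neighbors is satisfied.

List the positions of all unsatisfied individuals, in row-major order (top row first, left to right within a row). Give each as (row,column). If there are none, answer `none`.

Row 1: (1,1)P 1/3 ✗ · (1,2)Q 2/5 ✓ · (1,3)Q 2/4 ✓
Row 2: (2,1)P 1/5 ✗ · (2,2)Q 4/8 ✓ · (2,3)P 2/6 ✗ · (2,4)P 3/4 ✓
Row 3: (3,1)Q 2/4 ✓ · (3,2)Q 2/7 ✗ · (3,3)P 4/7 ✓ · (3,5)P 1/2 ✓
Row 4: (4,2)P 3/7 ✓ · (4,3)P 3/6 ✓ · (4,4)Q 1/5 ✗
Row 5: (5,1)Q 2/4 ✓ · (5,2)Q 2/6 ✗ · (5,3)P 3/5 ✓ · (5,5)Q 1/2 ✓
Row 6: (6,1)Q 2/5 ✓ · (6,2)P 3/6 ✓ · (6,5)P 0/2 ✗
Row 7: (7,1)P 2/3 ✓ · (7,2)P 2/3 ✓ · (7,4)Q 0/1 ✗

(1,1), (2,1), (2,3), (3,2), (4,4), (5,2), (6,5), (7,4)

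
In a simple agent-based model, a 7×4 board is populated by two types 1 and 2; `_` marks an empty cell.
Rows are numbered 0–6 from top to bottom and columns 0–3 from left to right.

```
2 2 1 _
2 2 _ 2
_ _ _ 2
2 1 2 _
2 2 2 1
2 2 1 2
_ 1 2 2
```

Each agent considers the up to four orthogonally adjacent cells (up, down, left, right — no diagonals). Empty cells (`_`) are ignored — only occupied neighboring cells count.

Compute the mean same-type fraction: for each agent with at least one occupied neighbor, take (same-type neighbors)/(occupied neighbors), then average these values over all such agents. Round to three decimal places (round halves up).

0.575

(0,0)2 2/2
(0,1)2 2/3
(0,2)1 0/1
(1,0)2 2/2
(1,1)2 2/2
(1,3)2 1/1
(2,3)2 1/1
(3,0)2 1/2
(3,1)1 0/3
(3,2)2 1/2
(4,0)2 3/3
(4,1)2 3/4
(4,2)2 2/4
(4,3)1 0/2
(5,0)2 2/2
(5,1)2 2/4
(5,2)1 0/4
(5,3)2 1/3
(6,1)1 0/2
(6,2)2 1/3
(6,3)2 2/2
Sum over 21 agents: 2/2 + 2/3 + 0/1 + 2/2 + 2/2 + 1/1 + 1/1 + 1/2 + 0/3 + 1/2 + 3/3 + 3/4 + 2/4 + 0/2 + 2/2 + 2/4 + 0/4 + 1/3 + 0/2 + 1/3 + 2/2 = 145/12; mean = 145/12 ÷ 21 = 145/252 = 0.575396… → 0.575.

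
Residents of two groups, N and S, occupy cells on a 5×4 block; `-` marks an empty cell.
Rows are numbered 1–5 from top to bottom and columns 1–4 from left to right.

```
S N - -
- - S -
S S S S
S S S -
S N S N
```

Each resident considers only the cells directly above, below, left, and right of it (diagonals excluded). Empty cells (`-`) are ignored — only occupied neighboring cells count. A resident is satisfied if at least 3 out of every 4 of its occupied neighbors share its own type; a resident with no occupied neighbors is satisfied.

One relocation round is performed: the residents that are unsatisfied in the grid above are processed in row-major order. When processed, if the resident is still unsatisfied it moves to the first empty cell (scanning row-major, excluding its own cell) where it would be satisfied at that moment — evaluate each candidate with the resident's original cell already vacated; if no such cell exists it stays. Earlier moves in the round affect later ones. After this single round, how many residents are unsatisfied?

Initially unsatisfied (in order): (1,1), (1,2), (5,1), (5,2), (5,3), (5,4).
  (1,1) → (1,4).
  (1,2): now satisfied by earlier moves; stays.
  (5,1) → (2,1).
  (5,2): no empty cell satisfies it; stays.
  (5,3) → (2,2).
  (5,4): now satisfied by earlier moves; stays.
Resulting grid:
- N - S
S S S -
S S S S
S S S -
- N - N
Unsatisfied now: (1,2), (5,2).

2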